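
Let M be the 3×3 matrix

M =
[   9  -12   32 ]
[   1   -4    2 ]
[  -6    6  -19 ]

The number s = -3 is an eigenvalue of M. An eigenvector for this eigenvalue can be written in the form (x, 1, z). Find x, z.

We need (M + 3I)v = 0.
M + 3I = [[12, -12, 32], [1, -1, 2], [-6, 6, -16]].
Row 1: (12)·x + (-12)·1 + (32)·z = 0
Row 2: (1)·x + (-1)·1 + (2)·z = 0
Row 3: (-6)·x + (6)·1 + (-16)·z = 0
Solving gives x = 1, z = 0.
Check: M·(1, 1, 0) = (-3, -3, 0) = -3·(1, 1, 0).

1, 0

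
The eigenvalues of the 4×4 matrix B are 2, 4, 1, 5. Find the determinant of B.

40

det(B) is the product of the eigenvalues: (2) · (4) · (1) · (5) = 40.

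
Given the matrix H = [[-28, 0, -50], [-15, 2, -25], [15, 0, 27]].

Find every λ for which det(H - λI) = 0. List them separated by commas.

Set up det(rI - H) = 0.
Expanding along the first row, p(r) = r^3 - r^2 - 8r + 12.
Since p(-3) = 0, r = -3 is a root.
Dividing by (r + 3) leaves r^2 - 4r + 4.
The quadratic factor is (r - 2)^2.
Eigenvalues: -3, 2, 2.

-3, 2, 2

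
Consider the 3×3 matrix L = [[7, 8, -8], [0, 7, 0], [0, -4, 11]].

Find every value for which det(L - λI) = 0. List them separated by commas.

Compute the characteristic polynomial p(t) = det(tI - L).
Cofactor expansion gives p(t) = t^3 - 25t^2 + 203t - 539.
Since p(7) = 0, t = 7 is a root.
Dividing by (t - 7) leaves t^2 - 18t + 77.
The quadratic factors as (t - 7)·(t - 11).
Eigenvalues: 7, 7, 11.

7, 7, 11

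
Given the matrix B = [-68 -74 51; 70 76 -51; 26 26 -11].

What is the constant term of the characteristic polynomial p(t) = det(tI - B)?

p(0) = det(0·I − B) = det(−B) = (−1)^3·det(B).
det(B) = -132, so p(0) = 132.

132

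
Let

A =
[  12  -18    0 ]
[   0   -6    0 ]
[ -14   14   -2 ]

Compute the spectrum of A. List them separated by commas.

-6, -2, 12

Set up det(lambda·I - A) = 0.
Expanding along the first row, p(lambda) = lambda^3 - 4·lambda^2 - 84·lambda - 144.
Rational-root test: lambda = -2 gives p(-2) = 0.
Dividing by (lambda + 2) leaves lambda^2 - 6·lambda - 72.
The quadratic factors as (lambda + 6)·(lambda - 12).
Eigenvalues: -6, -2, 12.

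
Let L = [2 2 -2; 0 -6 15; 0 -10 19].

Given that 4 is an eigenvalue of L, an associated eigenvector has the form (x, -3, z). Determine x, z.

-1, -2

We need (L - 4I)v = 0.
L - 4I = [[-2, 2, -2], [0, -10, 15], [0, -10, 15]].
Row 1: (-2)·x + (2)·-3 + (-2)·z = 0
Row 2: (0)·x + (-10)·-3 + (15)·z = 0
Row 3: (0)·x + (-10)·-3 + (15)·z = 0
Solving gives x = -1, z = -2.
Check: L·(-1, -3, -2) = (-4, -12, -8) = 4·(-1, -3, -2).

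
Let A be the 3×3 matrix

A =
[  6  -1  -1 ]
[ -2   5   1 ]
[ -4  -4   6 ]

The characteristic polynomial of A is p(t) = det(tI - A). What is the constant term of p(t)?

p(t) = t^3 - 17t^2 + 94t - 168.
The constant term is -168.

-168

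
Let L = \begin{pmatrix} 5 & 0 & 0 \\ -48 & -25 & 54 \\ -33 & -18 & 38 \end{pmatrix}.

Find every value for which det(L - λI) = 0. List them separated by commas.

The characteristic polynomial is p(μ) = det(μI - L).
Expanding along the first row, p(μ) = μ^3 - 18μ^2 + 87μ - 110.
Try μ = 11: p(11) = 0, so 11 is a root.
Dividing by (μ - 11) leaves μ^2 - 7μ + 10.
The quadratic factors as (μ - 2)·(μ - 5).
Eigenvalues: 2, 5, 11.

2, 5, 11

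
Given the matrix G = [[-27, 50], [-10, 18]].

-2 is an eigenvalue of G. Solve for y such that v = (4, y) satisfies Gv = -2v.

We need (G + 2I)v = 0.
G + 2I = [[-25, 50], [-10, 20]].
Row 1: (-25)·4 + (50)·y = 0
Row 2: (-10)·4 + (20)·y = 0
Solving gives y = 2.
Check: G·(4, 2) = (-8, -4) = -2·(4, 2).

2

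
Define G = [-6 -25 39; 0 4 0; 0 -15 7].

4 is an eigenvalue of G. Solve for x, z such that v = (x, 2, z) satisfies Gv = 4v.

We need (G - 4I)v = 0.
G - 4I = [[-10, -25, 39], [0, 0, 0], [0, -15, 3]].
Row 1: (-10)·x + (-25)·2 + (39)·z = 0
Row 2: (0)·x + (0)·2 + (0)·z = 0
Row 3: (0)·x + (-15)·2 + (3)·z = 0
Solving gives x = 34, z = 10.
Check: G·(34, 2, 10) = (136, 8, 40) = 4·(34, 2, 10).

34, 10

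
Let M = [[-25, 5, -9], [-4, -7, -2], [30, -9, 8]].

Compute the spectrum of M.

Set up det(μI - M) = 0.
Expanding along the first row, p(μ) = μ^3 + 24μ^2 + 191μ + 504.
Try μ = -7: p(-7) = 0, so -7 is a root.
Dividing by (μ + 7) leaves μ^2 + 17μ + 72.
The quadratic factors as (μ + 9)·(μ + 8).
Eigenvalues: -9, -8, -7.

-9, -8, -7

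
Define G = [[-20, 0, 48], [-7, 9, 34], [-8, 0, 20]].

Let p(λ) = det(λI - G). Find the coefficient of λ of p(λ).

p(λ) = λ^3 - 9λ^2 - 16λ + 144.
The coefficient of λ is -16.

-16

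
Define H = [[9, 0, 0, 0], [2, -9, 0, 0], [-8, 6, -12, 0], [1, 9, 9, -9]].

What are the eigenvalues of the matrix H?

H is lower triangular, so its eigenvalues are the diagonal entries.
Diagonal: 9, -9, -12, -9.

-12, -9, -9, 9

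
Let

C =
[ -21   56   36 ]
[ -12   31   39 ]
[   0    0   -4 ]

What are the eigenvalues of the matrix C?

The characteristic polynomial is p(t) = det(tI - C).
Expanding along the first row, p(t) = t^3 - 6t^2 - 19t + 84.
Since p(-4) = 0, t = -4 is a root.
Dividing by (t + 4) leaves t^2 - 10t + 21.
The quadratic factors as (t - 3)·(t - 7).
Eigenvalues: -4, 3, 7.

-4, 3, 7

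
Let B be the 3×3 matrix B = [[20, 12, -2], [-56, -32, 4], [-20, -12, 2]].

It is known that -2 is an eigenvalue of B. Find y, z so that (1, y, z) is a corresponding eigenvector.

We need (B + 2I)v = 0.
B + 2I = [[22, 12, -2], [-56, -30, 4], [-20, -12, 4]].
Row 1: (22)·1 + (12)·y + (-2)·z = 0
Row 2: (-56)·1 + (-30)·y + (4)·z = 0
Row 3: (-20)·1 + (-12)·y + (4)·z = 0
Solving gives y = -2, z = -1.
Check: B·(1, -2, -1) = (-2, 4, 2) = -2·(1, -2, -1).

-2, -1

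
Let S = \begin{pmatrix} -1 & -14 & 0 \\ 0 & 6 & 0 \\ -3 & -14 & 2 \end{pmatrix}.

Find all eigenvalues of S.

Compute the characteristic polynomial p(μ) = det(μI - S).
Cofactor expansion gives p(μ) = μ^3 - 7μ^2 + 4μ + 12.
Try μ = -1: p(-1) = 0, so -1 is a root.
Factor out (μ + 1): p(μ) = (μ + 1)·(μ^2 - 8μ + 12).
The quadratic factors as (μ - 2)·(μ - 6).
Eigenvalues: -1, 2, 6.

-1, 2, 6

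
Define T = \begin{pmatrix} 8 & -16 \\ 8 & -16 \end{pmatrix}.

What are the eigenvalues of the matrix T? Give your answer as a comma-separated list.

det(T - λI) = (8 - λ)(-16 - λ) - (-16)·(8) = λ^2 + 8λ.
This factors as (λ + 8)·λ = 0.
Eigenvalues: -8, 0.

-8, 0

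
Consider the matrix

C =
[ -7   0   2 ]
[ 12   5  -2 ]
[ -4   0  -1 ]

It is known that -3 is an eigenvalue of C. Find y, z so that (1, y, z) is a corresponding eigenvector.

-1, 2

We need (C + 3I)v = 0.
C + 3I = [[-4, 0, 2], [12, 8, -2], [-4, 0, 2]].
Row 1: (-4)·1 + (0)·y + (2)·z = 0
Row 2: (12)·1 + (8)·y + (-2)·z = 0
Row 3: (-4)·1 + (0)·y + (2)·z = 0
Solving gives y = -1, z = 2.
Check: C·(1, -1, 2) = (-3, 3, -6) = -3·(1, -1, 2).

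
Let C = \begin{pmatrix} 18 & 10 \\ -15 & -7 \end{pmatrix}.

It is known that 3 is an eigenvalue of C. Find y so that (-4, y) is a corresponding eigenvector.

We need (C - 3I)v = 0.
C - 3I = [[15, 10], [-15, -10]].
Row 1: (15)·-4 + (10)·y = 0
Row 2: (-15)·-4 + (-10)·y = 0
Solving gives y = 6.
Check: C·(-4, 6) = (-12, 18) = 3·(-4, 6).

6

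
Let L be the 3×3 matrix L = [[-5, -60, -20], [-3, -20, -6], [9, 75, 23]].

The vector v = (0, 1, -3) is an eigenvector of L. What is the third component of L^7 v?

384

First find the eigenvalue: Lv = (0, -2, 6) = -2·(0, 1, -3), so λ = -2.
Then L^7 v = λ^7·v = (-2)^7·(0, 1, -3) = -128·(0, 1, -3) = (0, -128, 384).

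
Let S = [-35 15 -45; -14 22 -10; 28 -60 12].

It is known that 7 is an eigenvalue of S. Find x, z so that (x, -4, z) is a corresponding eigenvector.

-10, 8

We need (S - 7I)v = 0.
S - 7I = [[-42, 15, -45], [-14, 15, -10], [28, -60, 5]].
Row 1: (-42)·x + (15)·-4 + (-45)·z = 0
Row 2: (-14)·x + (15)·-4 + (-10)·z = 0
Row 3: (28)·x + (-60)·-4 + (5)·z = 0
Solving gives x = -10, z = 8.
Check: S·(-10, -4, 8) = (-70, -28, 56) = 7·(-10, -4, 8).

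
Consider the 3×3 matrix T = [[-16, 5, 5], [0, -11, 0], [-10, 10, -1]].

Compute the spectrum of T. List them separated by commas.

-11, -11, -6

Compute the characteristic polynomial p(μ) = det(μI - T).
Expanding along the first row, p(μ) = μ^3 + 28μ^2 + 253μ + 726.
Since p(-6) = 0, μ = -6 is a root.
Factor out (μ + 6): p(μ) = (μ + 6)·(μ^2 + 22μ + 121).
The quadratic factor is (μ + 11)^2.
Eigenvalues: -11, -11, -6.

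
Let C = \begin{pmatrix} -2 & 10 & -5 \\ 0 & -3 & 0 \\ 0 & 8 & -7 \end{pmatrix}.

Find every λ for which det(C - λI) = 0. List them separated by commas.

-7, -3, -2

The characteristic polynomial is p(r) = det(rI - C).
Expanding along the first row, p(r) = r^3 + 12r^2 + 41r + 42.
Try r = -2: p(-2) = 0, so -2 is a root.
Factor out (r + 2): p(r) = (r + 2)·(r^2 + 10r + 21).
The quadratic factors as (r + 7)·(r + 3).
Eigenvalues: -7, -3, -2.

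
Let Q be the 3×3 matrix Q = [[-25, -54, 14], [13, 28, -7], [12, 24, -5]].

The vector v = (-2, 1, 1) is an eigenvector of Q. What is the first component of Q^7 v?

156250

First find the eigenvalue: Qv = (10, -5, -5) = -5·(-2, 1, 1), so λ = -5.
Then Q^7 v = λ^7·v = (-5)^7·(-2, 1, 1) = -78125·(-2, 1, 1) = (156250, -78125, -78125).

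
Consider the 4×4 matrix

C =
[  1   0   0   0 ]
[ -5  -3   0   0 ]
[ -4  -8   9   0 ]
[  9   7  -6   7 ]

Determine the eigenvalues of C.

-3, 1, 7, 9

C is lower triangular, so its eigenvalues are the diagonal entries.
Diagonal: 1, -3, 9, 7.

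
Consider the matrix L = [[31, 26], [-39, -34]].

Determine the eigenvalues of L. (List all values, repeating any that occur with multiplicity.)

-8, 5

det(L - lambda·I) = (31 - lambda)(-34 - lambda) - (26)·(-39) = lambda^2 + 3·lambda - 40.
This factors as (lambda + 8)·(lambda - 5) = 0.
Eigenvalues: -8, 5.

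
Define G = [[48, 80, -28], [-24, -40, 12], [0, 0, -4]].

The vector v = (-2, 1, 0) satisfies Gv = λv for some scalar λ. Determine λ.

8

Compute Gv: G·(-2, 1, 0) = (-16, 8, 0).
Since Gv = λv, compare component 1: -16 = λ·-2, so λ = 8.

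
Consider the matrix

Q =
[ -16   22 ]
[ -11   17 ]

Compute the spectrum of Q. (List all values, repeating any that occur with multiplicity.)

det(Q - λI) = (-16 - λ)(17 - λ) - (22)·(-11) = λ^2 - λ - 30.
This factors as (λ + 5)·(λ - 6) = 0.
Eigenvalues: -5, 6.

-5, 6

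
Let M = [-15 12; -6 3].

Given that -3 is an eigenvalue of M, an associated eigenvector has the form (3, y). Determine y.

3

We need (M + 3I)v = 0.
M + 3I = [[-12, 12], [-6, 6]].
Row 1: (-12)·3 + (12)·y = 0
Row 2: (-6)·3 + (6)·y = 0
Solving gives y = 3.
Check: M·(3, 3) = (-9, -9) = -3·(3, 3).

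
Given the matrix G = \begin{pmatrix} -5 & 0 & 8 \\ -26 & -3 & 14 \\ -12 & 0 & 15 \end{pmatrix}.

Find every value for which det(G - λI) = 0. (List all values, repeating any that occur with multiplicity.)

Set up det(λI - G) = 0.
Expanding along the first row, p(λ) = λ^3 - 7λ^2 - 9λ + 63.
Try λ = 3: p(3) = 0, so 3 is a root.
Dividing by (λ - 3) leaves λ^2 - 4λ - 21.
The quadratic factors as (λ + 3)·(λ - 7).
Eigenvalues: -3, 3, 7.

-3, 3, 7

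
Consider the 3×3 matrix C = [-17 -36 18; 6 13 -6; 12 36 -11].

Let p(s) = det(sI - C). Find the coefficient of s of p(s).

p(s) = s^3 + 15s^2 + 39s - 55.
The coefficient of s is 39.

39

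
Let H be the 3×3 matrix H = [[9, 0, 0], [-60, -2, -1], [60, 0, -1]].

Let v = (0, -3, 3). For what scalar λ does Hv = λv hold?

-1

Compute Hv: H·(0, -3, 3) = (0, 3, -3).
Since Hv = λv, compare component 2: 3 = λ·-3, so λ = -1.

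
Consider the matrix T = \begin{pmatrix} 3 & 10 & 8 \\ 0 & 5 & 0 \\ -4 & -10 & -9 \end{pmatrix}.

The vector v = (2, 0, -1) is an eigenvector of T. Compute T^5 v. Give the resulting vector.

First find the eigenvalue: Tv = (-2, 0, 1) = -1·(2, 0, -1), so λ = -1.
Then T^5 v = λ^5·v = (-1)^5·(2, 0, -1) = -1·(2, 0, -1) = (-2, 0, 1).

(-2, 0, 1)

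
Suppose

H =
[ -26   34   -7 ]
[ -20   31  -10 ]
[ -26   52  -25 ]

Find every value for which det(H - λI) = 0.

The characteristic polynomial is p(lambda) = det(lambda·I - H).
Expanding along the first row, p(lambda) = lambda^3 + 20·lambda^2 + 87·lambda - 108.
Since p(-9) = 0, lambda = -9 is a root.
Dividing by (lambda + 9) leaves lambda^2 + 11·lambda - 12.
The quadratic factors as (lambda + 12)·(lambda - 1).
Eigenvalues: -12, -9, 1.

-12, -9, 1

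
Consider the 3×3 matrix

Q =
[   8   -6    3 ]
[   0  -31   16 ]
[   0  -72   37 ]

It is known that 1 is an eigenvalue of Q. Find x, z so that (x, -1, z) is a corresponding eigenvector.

0, -2

We need (Q - 1I)v = 0.
Q - 1I = [[7, -6, 3], [0, -32, 16], [0, -72, 36]].
Row 1: (7)·x + (-6)·-1 + (3)·z = 0
Row 2: (0)·x + (-32)·-1 + (16)·z = 0
Row 3: (0)·x + (-72)·-1 + (36)·z = 0
Solving gives x = 0, z = -2.
Check: Q·(0, -1, -2) = (0, -1, -2) = 1·(0, -1, -2).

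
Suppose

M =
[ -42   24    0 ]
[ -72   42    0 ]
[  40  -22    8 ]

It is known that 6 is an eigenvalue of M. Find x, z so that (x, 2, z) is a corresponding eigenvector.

We need (M - 6I)v = 0.
M - 6I = [[-48, 24, 0], [-72, 36, 0], [40, -22, 2]].
Row 1: (-48)·x + (24)·2 + (0)·z = 0
Row 2: (-72)·x + (36)·2 + (0)·z = 0
Row 3: (40)·x + (-22)·2 + (2)·z = 0
Solving gives x = 1, z = 2.
Check: M·(1, 2, 2) = (6, 12, 12) = 6·(1, 2, 2).

1, 2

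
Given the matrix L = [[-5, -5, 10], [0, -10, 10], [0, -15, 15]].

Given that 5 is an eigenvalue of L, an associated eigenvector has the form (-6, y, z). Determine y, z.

-6, -9

We need (L - 5I)v = 0.
L - 5I = [[-10, -5, 10], [0, -15, 10], [0, -15, 10]].
Row 1: (-10)·-6 + (-5)·y + (10)·z = 0
Row 2: (0)·-6 + (-15)·y + (10)·z = 0
Row 3: (0)·-6 + (-15)·y + (10)·z = 0
Solving gives y = -6, z = -9.
Check: L·(-6, -6, -9) = (-30, -30, -45) = 5·(-6, -6, -9).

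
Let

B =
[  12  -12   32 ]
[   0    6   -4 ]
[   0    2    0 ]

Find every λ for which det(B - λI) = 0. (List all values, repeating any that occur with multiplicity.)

2, 4, 12

Set up det(μI - B) = 0.
Cofactor expansion gives p(μ) = μ^3 - 18μ^2 + 80μ - 96.
Since p(2) = 0, μ = 2 is a root.
Dividing by (μ - 2) leaves μ^2 - 16μ + 48.
The quadratic factors as (μ - 4)·(μ - 12).
Eigenvalues: 2, 4, 12.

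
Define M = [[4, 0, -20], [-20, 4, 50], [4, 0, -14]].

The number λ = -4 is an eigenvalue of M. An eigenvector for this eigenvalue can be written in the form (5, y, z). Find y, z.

We need (M + 4I)v = 0.
M + 4I = [[8, 0, -20], [-20, 8, 50], [4, 0, -10]].
Row 1: (8)·5 + (0)·y + (-20)·z = 0
Row 2: (-20)·5 + (8)·y + (50)·z = 0
Row 3: (4)·5 + (0)·y + (-10)·z = 0
Solving gives y = 0, z = 2.
Check: M·(5, 0, 2) = (-20, 0, -8) = -4·(5, 0, 2).

0, 2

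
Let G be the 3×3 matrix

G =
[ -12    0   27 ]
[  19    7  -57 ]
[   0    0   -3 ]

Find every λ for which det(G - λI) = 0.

The characteristic polynomial is p(lambda) = det(lambda·I - G).
Expanding the 3×3 determinant: p(lambda) = lambda^3 + 8·lambda^2 - 69·lambda - 252.
Since p(-3) = 0, lambda = -3 is a root.
Factor out (lambda + 3): p(lambda) = (lambda + 3)·(lambda^2 + 5·lambda - 84).
The quadratic factors as (lambda + 12)·(lambda - 7).
Eigenvalues: -12, -3, 7.

-12, -3, 7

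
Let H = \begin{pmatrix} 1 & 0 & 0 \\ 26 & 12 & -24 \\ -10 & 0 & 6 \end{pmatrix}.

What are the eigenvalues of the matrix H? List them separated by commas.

1, 6, 12

Set up det(sI - H) = 0.
Expanding the 3×3 determinant: p(s) = s^3 - 19s^2 + 90s - 72.
Since p(1) = 0, s = 1 is a root.
Factor out (s - 1): p(s) = (s - 1)·(s^2 - 18s + 72).
The quadratic factors as (s - 6)·(s - 12).
Eigenvalues: 1, 6, 12.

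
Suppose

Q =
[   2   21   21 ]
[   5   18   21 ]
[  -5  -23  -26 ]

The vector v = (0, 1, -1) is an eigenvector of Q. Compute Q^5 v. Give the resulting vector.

First find the eigenvalue: Qv = (0, -3, 3) = -3·(0, 1, -1), so λ = -3.
Then Q^5 v = λ^5·v = (-3)^5·(0, 1, -1) = -243·(0, 1, -1) = (0, -243, 243).

(0, -243, 243)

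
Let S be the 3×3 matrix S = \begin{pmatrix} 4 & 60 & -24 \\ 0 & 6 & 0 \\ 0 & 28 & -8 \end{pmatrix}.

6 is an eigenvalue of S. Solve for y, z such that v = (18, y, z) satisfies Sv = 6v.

3, 6

We need (S - 6I)v = 0.
S - 6I = [[-2, 60, -24], [0, 0, 0], [0, 28, -14]].
Row 1: (-2)·18 + (60)·y + (-24)·z = 0
Row 2: (0)·18 + (0)·y + (0)·z = 0
Row 3: (0)·18 + (28)·y + (-14)·z = 0
Solving gives y = 3, z = 6.
Check: S·(18, 3, 6) = (108, 18, 36) = 6·(18, 3, 6).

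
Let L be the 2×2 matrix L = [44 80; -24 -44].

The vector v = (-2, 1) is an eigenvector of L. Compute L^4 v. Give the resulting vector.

(-512, 256)

First find the eigenvalue: Lv = (-8, 4) = 4·(-2, 1), so λ = 4.
Then L^4 v = λ^4·v = 4^4·(-2, 1) = 256·(-2, 1) = (-512, 256).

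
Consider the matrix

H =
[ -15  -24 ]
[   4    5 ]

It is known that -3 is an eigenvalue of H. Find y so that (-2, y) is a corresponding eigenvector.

1

We need (H + 3I)v = 0.
H + 3I = [[-12, -24], [4, 8]].
Row 1: (-12)·-2 + (-24)·y = 0
Row 2: (4)·-2 + (8)·y = 0
Solving gives y = 1.
Check: H·(-2, 1) = (6, -3) = -3·(-2, 1).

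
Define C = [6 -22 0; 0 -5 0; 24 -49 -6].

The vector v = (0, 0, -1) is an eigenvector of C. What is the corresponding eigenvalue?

Compute Cv: C·(0, 0, -1) = (0, 0, 6).
Since Cv = λv, compare component 3: 6 = λ·-1, so λ = -6.

-6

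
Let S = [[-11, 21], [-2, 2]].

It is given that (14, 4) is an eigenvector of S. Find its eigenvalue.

-5

Compute Sv: S·(14, 4) = (-70, -20).
Since Sv = λv, compare component 1: -70 = λ·14, so λ = -5.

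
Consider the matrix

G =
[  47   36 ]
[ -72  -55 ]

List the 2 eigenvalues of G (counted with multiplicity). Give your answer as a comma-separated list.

det(G - λI) = (47 - λ)(-55 - λ) - (36)·(-72) = λ^2 + 8λ + 7.
This factors as (λ + 7)·(λ + 1) = 0.
Eigenvalues: -7, -1.

-7, -1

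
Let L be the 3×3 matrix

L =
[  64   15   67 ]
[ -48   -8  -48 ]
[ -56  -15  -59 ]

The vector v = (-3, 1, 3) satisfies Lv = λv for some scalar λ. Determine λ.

-8

Compute Lv: L·(-3, 1, 3) = (24, -8, -24).
Since Lv = λv, compare component 1: 24 = λ·-3, so λ = -8.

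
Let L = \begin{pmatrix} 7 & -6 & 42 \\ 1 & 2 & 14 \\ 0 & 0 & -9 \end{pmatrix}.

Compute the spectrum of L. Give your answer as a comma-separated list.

Set up det(λI - L) = 0.
Cofactor expansion gives p(λ) = λ^3 - 61λ + 180.
Rational-root test: λ = 5 gives p(5) = 0.
Factor out (λ - 5): p(λ) = (λ - 5)·(λ^2 + 5λ - 36).
The quadratic factors as (λ + 9)·(λ - 4).
Eigenvalues: -9, 4, 5.

-9, 4, 5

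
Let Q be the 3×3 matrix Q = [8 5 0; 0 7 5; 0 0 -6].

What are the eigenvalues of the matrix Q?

-6, 7, 8

Q is upper triangular, so its eigenvalues are the diagonal entries.
Diagonal: 8, 7, -6.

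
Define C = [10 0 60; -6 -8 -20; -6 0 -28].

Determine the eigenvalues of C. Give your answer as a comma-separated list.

-10, -8, -8

The characteristic polynomial is p(λ) = det(λI - C).
Cofactor expansion gives p(λ) = λ^3 + 26λ^2 + 224λ + 640.
Rational-root test: λ = -8 gives p(-8) = 0.
Factor out (λ + 8): p(λ) = (λ + 8)·(λ^2 + 18λ + 80).
The quadratic factors as (λ + 10)·(λ + 8).
Eigenvalues: -10, -8, -8.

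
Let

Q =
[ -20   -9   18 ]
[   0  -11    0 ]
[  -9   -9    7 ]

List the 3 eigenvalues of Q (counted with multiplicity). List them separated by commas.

-11, -11, -2

The characteristic polynomial is p(r) = det(rI - Q).
Cofactor expansion gives p(r) = r^3 + 24r^2 + 165r + 242.
Try r = -2: p(-2) = 0, so -2 is a root.
Dividing by (r + 2) leaves r^2 + 22r + 121.
The quadratic factor is (r + 11)^2.
Eigenvalues: -11, -11, -2.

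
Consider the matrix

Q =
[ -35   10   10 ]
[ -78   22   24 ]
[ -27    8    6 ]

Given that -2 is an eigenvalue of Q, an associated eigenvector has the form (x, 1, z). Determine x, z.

0, -1

We need (Q + 2I)v = 0.
Q + 2I = [[-33, 10, 10], [-78, 24, 24], [-27, 8, 8]].
Row 1: (-33)·x + (10)·1 + (10)·z = 0
Row 2: (-78)·x + (24)·1 + (24)·z = 0
Row 3: (-27)·x + (8)·1 + (8)·z = 0
Solving gives x = 0, z = -1.
Check: Q·(0, 1, -1) = (0, -2, 2) = -2·(0, 1, -1).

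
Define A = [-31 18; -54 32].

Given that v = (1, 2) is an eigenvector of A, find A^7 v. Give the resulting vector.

(78125, 156250)

First find the eigenvalue: Av = (5, 10) = 5·(1, 2), so λ = 5.
Then A^7 v = λ^7·v = 5^7·(1, 2) = 78125·(1, 2) = (78125, 156250).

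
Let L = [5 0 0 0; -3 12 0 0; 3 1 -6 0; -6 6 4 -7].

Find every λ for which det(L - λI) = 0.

L is lower triangular, so its eigenvalues are the diagonal entries.
Diagonal: 5, 12, -6, -7.

-7, -6, 5, 12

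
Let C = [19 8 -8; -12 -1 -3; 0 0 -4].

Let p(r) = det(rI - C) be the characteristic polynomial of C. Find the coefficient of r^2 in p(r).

-14

The coefficient of r^2 of det(rI - C) is −trace(C).
trace(C) = (19) + (-1) + (-4) = 14, so the coefficient is -14.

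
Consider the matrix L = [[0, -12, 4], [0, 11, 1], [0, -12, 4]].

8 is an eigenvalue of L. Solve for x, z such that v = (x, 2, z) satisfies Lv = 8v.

We need (L - 8I)v = 0.
L - 8I = [[-8, -12, 4], [0, 3, 1], [0, -12, -4]].
Row 1: (-8)·x + (-12)·2 + (4)·z = 0
Row 2: (0)·x + (3)·2 + (1)·z = 0
Row 3: (0)·x + (-12)·2 + (-4)·z = 0
Solving gives x = -6, z = -6.
Check: L·(-6, 2, -6) = (-48, 16, -48) = 8·(-6, 2, -6).

-6, -6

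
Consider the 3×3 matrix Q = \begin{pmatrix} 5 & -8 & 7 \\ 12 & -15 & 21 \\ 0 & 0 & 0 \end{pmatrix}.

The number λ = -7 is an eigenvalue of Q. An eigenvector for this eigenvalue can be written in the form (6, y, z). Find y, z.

We need (Q + 7I)v = 0.
Q + 7I = [[12, -8, 7], [12, -8, 21], [0, 0, 7]].
Row 1: (12)·6 + (-8)·y + (7)·z = 0
Row 2: (12)·6 + (-8)·y + (21)·z = 0
Row 3: (0)·6 + (0)·y + (7)·z = 0
Solving gives y = 9, z = 0.
Check: Q·(6, 9, 0) = (-42, -63, 0) = -7·(6, 9, 0).

9, 0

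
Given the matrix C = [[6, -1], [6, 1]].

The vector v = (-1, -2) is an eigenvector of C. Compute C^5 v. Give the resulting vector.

First find the eigenvalue: Cv = (-4, -8) = 4·(-1, -2), so λ = 4.
Then C^5 v = λ^5·v = 4^5·(-1, -2) = 1024·(-1, -2) = (-1024, -2048).

(-1024, -2048)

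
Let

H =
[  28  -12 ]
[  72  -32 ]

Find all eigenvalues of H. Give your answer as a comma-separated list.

det(H - rI) = (28 - r)(-32 - r) - (-12)·(72) = r^2 + 4r - 32.
This factors as (r + 8)·(r - 4) = 0.
Eigenvalues: -8, 4.

-8, 4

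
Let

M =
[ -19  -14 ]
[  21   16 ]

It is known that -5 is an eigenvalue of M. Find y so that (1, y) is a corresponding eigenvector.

We need (M + 5I)v = 0.
M + 5I = [[-14, -14], [21, 21]].
Row 1: (-14)·1 + (-14)·y = 0
Row 2: (21)·1 + (21)·y = 0
Solving gives y = -1.
Check: M·(1, -1) = (-5, 5) = -5·(1, -1).

-1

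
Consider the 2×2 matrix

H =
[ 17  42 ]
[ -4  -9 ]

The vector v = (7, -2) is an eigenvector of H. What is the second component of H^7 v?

First find the eigenvalue: Hv = (35, -10) = 5·(7, -2), so λ = 5.
Then H^7 v = λ^7·v = 5^7·(7, -2) = 78125·(7, -2) = (546875, -156250).

-156250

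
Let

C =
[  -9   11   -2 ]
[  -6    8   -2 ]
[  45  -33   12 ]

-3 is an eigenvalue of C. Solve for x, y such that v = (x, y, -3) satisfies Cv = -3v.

1, 0

We need (C + 3I)v = 0.
C + 3I = [[-6, 11, -2], [-6, 11, -2], [45, -33, 15]].
Row 1: (-6)·x + (11)·y + (-2)·-3 = 0
Row 2: (-6)·x + (11)·y + (-2)·-3 = 0
Row 3: (45)·x + (-33)·y + (15)·-3 = 0
Solving gives x = 1, y = 0.
Check: C·(1, 0, -3) = (-3, 0, 9) = -3·(1, 0, -3).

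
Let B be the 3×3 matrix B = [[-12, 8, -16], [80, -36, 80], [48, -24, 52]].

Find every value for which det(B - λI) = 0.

-4, 4, 4

The characteristic polynomial is p(λ) = det(λI - B).
Expanding the 3×3 determinant: p(λ) = λ^3 - 4λ^2 - 16λ + 64.
Try λ = 4: p(4) = 0, so 4 is a root.
Dividing by (λ - 4) leaves λ^2 - 16.
The quadratic factors as (λ + 4)·(λ - 4).
Eigenvalues: -4, 4, 4.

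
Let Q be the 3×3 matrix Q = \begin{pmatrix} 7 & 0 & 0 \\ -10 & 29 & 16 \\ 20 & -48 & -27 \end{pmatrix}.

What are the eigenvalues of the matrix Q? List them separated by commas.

Set up det(λI - Q) = 0.
Expanding along the first row, p(λ) = λ^3 - 9λ^2 - λ + 105.
Try λ = -3: p(-3) = 0, so -3 is a root.
Dividing by (λ + 3) leaves λ^2 - 12λ + 35.
The quadratic factors as (λ - 5)·(λ - 7).
Eigenvalues: -3, 5, 7.

-3, 5, 7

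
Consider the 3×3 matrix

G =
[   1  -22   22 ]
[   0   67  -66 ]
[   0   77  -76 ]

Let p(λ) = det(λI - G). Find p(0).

10

p(0) = det(0·I − G) = det(−G) = (−1)^3·det(G).
det(G) = -10, so p(0) = 10.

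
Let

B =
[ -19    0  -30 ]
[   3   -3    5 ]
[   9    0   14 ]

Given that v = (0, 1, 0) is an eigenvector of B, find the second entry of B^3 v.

-27

First find the eigenvalue: Bv = (0, -3, 0) = -3·(0, 1, 0), so λ = -3.
Then B^3 v = λ^3·v = (-3)^3·(0, 1, 0) = -27·(0, 1, 0) = (0, -27, 0).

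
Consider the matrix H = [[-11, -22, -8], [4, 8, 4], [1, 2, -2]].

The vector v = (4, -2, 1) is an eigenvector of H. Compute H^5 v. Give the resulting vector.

First find the eigenvalue: Hv = (-8, 4, -2) = -2·(4, -2, 1), so λ = -2.
Then H^5 v = λ^5·v = (-2)^5·(4, -2, 1) = -32·(4, -2, 1) = (-128, 64, -32).

(-128, 64, -32)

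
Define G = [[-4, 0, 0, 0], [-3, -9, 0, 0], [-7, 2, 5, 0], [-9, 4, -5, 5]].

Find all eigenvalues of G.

G is lower triangular, so its eigenvalues are the diagonal entries.
Diagonal: -4, -9, 5, 5.

-9, -4, 5, 5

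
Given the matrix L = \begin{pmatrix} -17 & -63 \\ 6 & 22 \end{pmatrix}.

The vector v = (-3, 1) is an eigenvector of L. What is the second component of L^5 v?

First find the eigenvalue: Lv = (-12, 4) = 4·(-3, 1), so λ = 4.
Then L^5 v = λ^5·v = 4^5·(-3, 1) = 1024·(-3, 1) = (-3072, 1024).

1024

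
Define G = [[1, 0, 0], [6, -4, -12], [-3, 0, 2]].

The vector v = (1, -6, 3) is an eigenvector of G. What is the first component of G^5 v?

1

First find the eigenvalue: Gv = (1, -6, 3) = 1·(1, -6, 3), so λ = 1.
Then G^5 v = λ^5·v = 1^5·(1, -6, 3) = 1·(1, -6, 3) = (1, -6, 3).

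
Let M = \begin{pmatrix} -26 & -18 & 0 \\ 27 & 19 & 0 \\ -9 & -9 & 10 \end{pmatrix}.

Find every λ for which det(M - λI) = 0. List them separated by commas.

The characteristic polynomial is p(r) = det(rI - M).
Expanding the 3×3 determinant: p(r) = r^3 - 3r^2 - 78r + 80.
Rational-root test: r = 10 gives p(10) = 0.
Dividing by (r - 10) leaves r^2 + 7r - 8.
The quadratic factors as (r + 8)·(r - 1).
Eigenvalues: -8, 1, 10.

-8, 1, 10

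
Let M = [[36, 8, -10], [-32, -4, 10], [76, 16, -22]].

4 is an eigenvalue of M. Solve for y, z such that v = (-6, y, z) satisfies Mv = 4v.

9, -12

We need (M - 4I)v = 0.
M - 4I = [[32, 8, -10], [-32, -8, 10], [76, 16, -26]].
Row 1: (32)·-6 + (8)·y + (-10)·z = 0
Row 2: (-32)·-6 + (-8)·y + (10)·z = 0
Row 3: (76)·-6 + (16)·y + (-26)·z = 0
Solving gives y = 9, z = -12.
Check: M·(-6, 9, -12) = (-24, 36, -48) = 4·(-6, 9, -12).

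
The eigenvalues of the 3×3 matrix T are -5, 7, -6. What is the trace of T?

trace(T) is the sum of the eigenvalues: (-5) + (7) + (-6) = -4.

-4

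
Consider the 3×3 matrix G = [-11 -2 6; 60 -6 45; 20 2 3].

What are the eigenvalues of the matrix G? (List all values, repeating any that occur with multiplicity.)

The characteristic polynomial is p(s) = det(sI - G).
Expanding the 3×3 determinant: p(s) = s^3 + 14s^2 - 75s - 1188.
Try s = -11: p(-11) = 0, so -11 is a root.
Factor out (s + 11): p(s) = (s + 11)·(s^2 + 3s - 108).
The quadratic factors as (s + 12)·(s - 9).
Eigenvalues: -12, -11, 9.

-12, -11, 9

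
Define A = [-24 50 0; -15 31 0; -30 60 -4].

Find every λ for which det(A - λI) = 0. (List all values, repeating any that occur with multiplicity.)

Set up det(λI - A) = 0.
Cofactor expansion gives p(λ) = λ^3 - 3λ^2 - 22λ + 24.
Try λ = 6: p(6) = 0, so 6 is a root.
Dividing by (λ - 6) leaves λ^2 + 3λ - 4.
The quadratic factors as (λ + 4)·(λ - 1).
Eigenvalues: -4, 1, 6.

-4, 1, 6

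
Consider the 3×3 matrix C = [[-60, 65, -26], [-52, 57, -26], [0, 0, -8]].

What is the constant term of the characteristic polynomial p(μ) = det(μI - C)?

p(0) = det(0·I − C) = det(−C) = (−1)^3·det(C).
det(C) = 320, so p(0) = -320.

-320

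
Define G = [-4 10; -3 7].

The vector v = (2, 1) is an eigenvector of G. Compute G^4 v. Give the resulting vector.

(2, 1)

First find the eigenvalue: Gv = (2, 1) = 1·(2, 1), so λ = 1.
Then G^4 v = λ^4·v = 1^4·(2, 1) = 1·(2, 1) = (2, 1).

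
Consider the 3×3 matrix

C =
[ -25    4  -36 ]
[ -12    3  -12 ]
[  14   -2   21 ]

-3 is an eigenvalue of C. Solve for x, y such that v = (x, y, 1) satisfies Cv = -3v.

We need (C + 3I)v = 0.
C + 3I = [[-22, 4, -36], [-12, 6, -12], [14, -2, 24]].
Row 1: (-22)·x + (4)·y + (-36)·1 = 0
Row 2: (-12)·x + (6)·y + (-12)·1 = 0
Row 3: (14)·x + (-2)·y + (24)·1 = 0
Solving gives x = -2, y = -2.
Check: C·(-2, -2, 1) = (6, 6, -3) = -3·(-2, -2, 1).

-2, -2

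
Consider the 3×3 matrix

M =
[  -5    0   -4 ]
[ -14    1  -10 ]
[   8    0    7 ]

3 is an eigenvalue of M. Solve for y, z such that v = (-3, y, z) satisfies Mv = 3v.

We need (M - 3I)v = 0.
M - 3I = [[-8, 0, -4], [-14, -2, -10], [8, 0, 4]].
Row 1: (-8)·-3 + (0)·y + (-4)·z = 0
Row 2: (-14)·-3 + (-2)·y + (-10)·z = 0
Row 3: (8)·-3 + (0)·y + (4)·z = 0
Solving gives y = -9, z = 6.
Check: M·(-3, -9, 6) = (-9, -27, 18) = 3·(-3, -9, 6).

-9, 6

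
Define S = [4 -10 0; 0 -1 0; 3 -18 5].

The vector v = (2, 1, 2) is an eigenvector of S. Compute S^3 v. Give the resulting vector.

First find the eigenvalue: Sv = (-2, -1, -2) = -1·(2, 1, 2), so λ = -1.
Then S^3 v = λ^3·v = (-1)^3·(2, 1, 2) = -1·(2, 1, 2) = (-2, -1, -2).

(-2, -1, -2)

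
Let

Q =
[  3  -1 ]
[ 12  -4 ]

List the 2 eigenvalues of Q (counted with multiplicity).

det(Q - λI) = (3 - λ)(-4 - λ) - (-1)·(12) = λ^2 + λ.
This factors as (λ + 1)·λ = 0.
Eigenvalues: -1, 0.

-1, 0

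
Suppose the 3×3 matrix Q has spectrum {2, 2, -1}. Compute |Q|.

det(Q) is the product of the eigenvalues: (2) · (2) · (-1) = -4.

-4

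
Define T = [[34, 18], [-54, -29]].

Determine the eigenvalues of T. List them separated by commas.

det(T - tI) = (34 - t)(-29 - t) - (18)·(-54) = t^2 - 5t - 14.
This factors as (t + 2)·(t - 7) = 0.
Eigenvalues: -2, 7.

-2, 7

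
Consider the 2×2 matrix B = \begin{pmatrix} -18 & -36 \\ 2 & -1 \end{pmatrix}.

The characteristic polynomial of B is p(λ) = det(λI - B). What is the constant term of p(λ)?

90

p(λ) = λ^2 + 19λ + 90.
The constant term is 90.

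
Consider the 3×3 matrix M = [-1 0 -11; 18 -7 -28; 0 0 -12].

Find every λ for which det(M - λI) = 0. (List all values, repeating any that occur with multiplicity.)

Compute the characteristic polynomial p(λ) = det(λI - M).
Expanding the 3×3 determinant: p(λ) = λ^3 + 20λ^2 + 103λ + 84.
Since p(-1) = 0, λ = -1 is a root.
Factor out (λ + 1): p(λ) = (λ + 1)·(λ^2 + 19λ + 84).
The quadratic factors as (λ + 12)·(λ + 7).
Eigenvalues: -12, -7, -1.

-12, -7, -1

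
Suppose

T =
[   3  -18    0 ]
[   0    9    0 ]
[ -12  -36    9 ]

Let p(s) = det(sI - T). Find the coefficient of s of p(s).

135

p(s) = s^3 - 21s^2 + 135s - 243.
The coefficient of s is 135.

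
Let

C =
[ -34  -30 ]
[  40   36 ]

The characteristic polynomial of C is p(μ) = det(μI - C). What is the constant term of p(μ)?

p(μ) = μ^2 - 2μ - 24.
The constant term is -24.

-24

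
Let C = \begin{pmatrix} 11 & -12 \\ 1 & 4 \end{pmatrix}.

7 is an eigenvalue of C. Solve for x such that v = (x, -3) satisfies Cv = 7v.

-9

We need (C - 7I)v = 0.
C - 7I = [[4, -12], [1, -3]].
Row 1: (4)·x + (-12)·-3 = 0
Row 2: (1)·x + (-3)·-3 = 0
Solving gives x = -9.
Check: C·(-9, -3) = (-63, -21) = 7·(-9, -3).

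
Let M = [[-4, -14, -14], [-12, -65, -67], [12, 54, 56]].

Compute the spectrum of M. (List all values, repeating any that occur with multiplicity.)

-11, -4, 2

The characteristic polynomial is p(λ) = det(λI - M).
Expanding along the first row, p(λ) = λ^3 + 13λ^2 + 14λ - 88.
Since p(2) = 0, λ = 2 is a root.
Factor out (λ - 2): p(λ) = (λ - 2)·(λ^2 + 15λ + 44).
The quadratic factors as (λ + 11)·(λ + 4).
Eigenvalues: -11, -4, 2.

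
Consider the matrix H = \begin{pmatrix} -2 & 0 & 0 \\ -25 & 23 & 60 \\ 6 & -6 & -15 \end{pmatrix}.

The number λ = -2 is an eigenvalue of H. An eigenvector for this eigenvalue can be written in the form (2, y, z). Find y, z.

2, 0

We need (H + 2I)v = 0.
H + 2I = [[0, 0, 0], [-25, 25, 60], [6, -6, -13]].
Row 1: (0)·2 + (0)·y + (0)·z = 0
Row 2: (-25)·2 + (25)·y + (60)·z = 0
Row 3: (6)·2 + (-6)·y + (-13)·z = 0
Solving gives y = 2, z = 0.
Check: H·(2, 2, 0) = (-4, -4, 0) = -2·(2, 2, 0).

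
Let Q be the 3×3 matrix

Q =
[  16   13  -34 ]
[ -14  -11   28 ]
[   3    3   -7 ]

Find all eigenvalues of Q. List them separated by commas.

Set up det(μI - Q) = 0.
Expanding along the first row, p(μ) = μ^3 + 2μ^2 - 11μ - 12.
Try μ = -1: p(-1) = 0, so -1 is a root.
Dividing by (μ + 1) leaves μ^2 + μ - 12.
The quadratic factors as (μ + 4)·(μ - 3).
Eigenvalues: -4, -1, 3.

-4, -1, 3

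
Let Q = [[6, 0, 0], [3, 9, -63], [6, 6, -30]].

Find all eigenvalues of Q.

Set up det(sI - Q) = 0.
Expanding the 3×3 determinant: p(s) = s^3 + 15s^2 - 18s - 648.
Rational-root test: s = 6 gives p(6) = 0.
Factor out (s - 6): p(s) = (s - 6)·(s^2 + 21s + 108).
The quadratic factors as (s + 12)·(s + 9).
Eigenvalues: -12, -9, 6.

-12, -9, 6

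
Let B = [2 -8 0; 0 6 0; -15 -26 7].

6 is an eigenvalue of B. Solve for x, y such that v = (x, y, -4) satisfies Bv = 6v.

We need (B - 6I)v = 0.
B - 6I = [[-4, -8, 0], [0, 0, 0], [-15, -26, 1]].
Row 1: (-4)·x + (-8)·y + (0)·-4 = 0
Row 2: (0)·x + (0)·y + (0)·-4 = 0
Row 3: (-15)·x + (-26)·y + (1)·-4 = 0
Solving gives x = -2, y = 1.
Check: B·(-2, 1, -4) = (-12, 6, -24) = 6·(-2, 1, -4).

-2, 1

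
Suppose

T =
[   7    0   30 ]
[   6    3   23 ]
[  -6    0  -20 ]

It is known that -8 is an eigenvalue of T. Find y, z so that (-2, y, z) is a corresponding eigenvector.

We need (T + 8I)v = 0.
T + 8I = [[15, 0, 30], [6, 11, 23], [-6, 0, -12]].
Row 1: (15)·-2 + (0)·y + (30)·z = 0
Row 2: (6)·-2 + (11)·y + (23)·z = 0
Row 3: (-6)·-2 + (0)·y + (-12)·z = 0
Solving gives y = -1, z = 1.
Check: T·(-2, -1, 1) = (16, 8, -8) = -8·(-2, -1, 1).

-1, 1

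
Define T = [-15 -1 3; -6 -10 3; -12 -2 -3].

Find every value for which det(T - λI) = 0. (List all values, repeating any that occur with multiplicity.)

-10, -9, -9

Set up det(tI - T) = 0.
Expanding the 3×3 determinant: p(t) = t^3 + 28t^2 + 261t + 810.
Rational-root test: t = -10 gives p(-10) = 0.
Factor out (t + 10): p(t) = (t + 10)·(t^2 + 18t + 81).
The quadratic factor is (t + 9)^2.
Eigenvalues: -10, -9, -9.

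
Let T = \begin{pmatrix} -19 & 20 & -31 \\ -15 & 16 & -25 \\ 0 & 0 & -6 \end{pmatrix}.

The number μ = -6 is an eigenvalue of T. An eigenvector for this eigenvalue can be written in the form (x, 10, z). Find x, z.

We need (T + 6I)v = 0.
T + 6I = [[-13, 20, -31], [-15, 22, -25], [0, 0, 0]].
Row 1: (-13)·x + (20)·10 + (-31)·z = 0
Row 2: (-15)·x + (22)·10 + (-25)·z = 0
Row 3: (0)·x + (0)·10 + (0)·z = 0
Solving gives x = 13, z = 1.
Check: T·(13, 10, 1) = (-78, -60, -6) = -6·(13, 10, 1).

13, 1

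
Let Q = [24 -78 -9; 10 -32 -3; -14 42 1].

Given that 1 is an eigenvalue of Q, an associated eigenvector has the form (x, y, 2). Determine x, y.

We need (Q - 1I)v = 0.
Q - 1I = [[23, -78, -9], [10, -33, -3], [-14, 42, 0]].
Row 1: (23)·x + (-78)·y + (-9)·2 = 0
Row 2: (10)·x + (-33)·y + (-3)·2 = 0
Row 3: (-14)·x + (42)·y + (0)·2 = 0
Solving gives x = -6, y = -2.
Check: Q·(-6, -2, 2) = (-6, -2, 2) = 1·(-6, -2, 2).

-6, -2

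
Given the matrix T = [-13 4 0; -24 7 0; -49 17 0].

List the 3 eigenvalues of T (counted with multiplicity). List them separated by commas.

Compute the characteristic polynomial p(μ) = det(μI - T).
Expanding along the first row, p(μ) = μ^3 + 6μ^2 + 5μ.
Try μ = 0: p(0) = 0, so 0 is a root.
Dividing by μ leaves μ^2 + 6μ + 5.
The quadratic factors as (μ + 5)·(μ + 1).
Eigenvalues: -5, -1, 0.

-5, -1, 0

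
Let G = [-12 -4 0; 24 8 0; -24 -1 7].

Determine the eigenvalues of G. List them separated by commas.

The characteristic polynomial is p(s) = det(sI - G).
Cofactor expansion gives p(s) = s^3 - 3s^2 - 28s.
Try s = 7: p(7) = 0, so 7 is a root.
Dividing by (s - 7) leaves s^2 + 4s.
The quadratic factors as (s + 4)·s.
Eigenvalues: -4, 0, 7.

-4, 0, 7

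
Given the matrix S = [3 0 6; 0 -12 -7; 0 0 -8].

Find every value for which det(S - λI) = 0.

-12, -8, 3

S is upper triangular, so its eigenvalues are the diagonal entries.
Diagonal: 3, -12, -8.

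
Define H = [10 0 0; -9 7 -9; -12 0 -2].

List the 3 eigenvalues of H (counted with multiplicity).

-2, 7, 10

Compute the characteristic polynomial p(λ) = det(λI - H).
Expanding along the first row, p(λ) = λ^3 - 15λ^2 + 36λ + 140.
Since p(10) = 0, λ = 10 is a root.
Factor out (λ - 10): p(λ) = (λ - 10)·(λ^2 - 5λ - 14).
The quadratic factors as (λ + 2)·(λ - 7).
Eigenvalues: -2, 7, 10.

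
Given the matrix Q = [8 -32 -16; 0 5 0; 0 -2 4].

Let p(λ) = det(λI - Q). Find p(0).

-160

p(0) = det(0·I − Q) = det(−Q) = (−1)^3·det(Q).
det(Q) = 160, so p(0) = -160.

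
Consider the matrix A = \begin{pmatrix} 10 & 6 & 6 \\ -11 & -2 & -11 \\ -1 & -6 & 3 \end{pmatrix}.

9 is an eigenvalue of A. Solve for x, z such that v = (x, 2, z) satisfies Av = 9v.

We need (A - 9I)v = 0.
A - 9I = [[1, 6, 6], [-11, -11, -11], [-1, -6, -6]].
Row 1: (1)·x + (6)·2 + (6)·z = 0
Row 2: (-11)·x + (-11)·2 + (-11)·z = 0
Row 3: (-1)·x + (-6)·2 + (-6)·z = 0
Solving gives x = 0, z = -2.
Check: A·(0, 2, -2) = (0, 18, -18) = 9·(0, 2, -2).

0, -2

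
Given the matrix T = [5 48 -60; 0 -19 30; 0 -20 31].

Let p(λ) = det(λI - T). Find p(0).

-55

p(0) = det(0·I − T) = det(−T) = (−1)^3·det(T).
det(T) = 55, so p(0) = -55.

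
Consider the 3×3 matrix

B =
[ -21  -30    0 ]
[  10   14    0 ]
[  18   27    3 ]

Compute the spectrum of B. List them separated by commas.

The characteristic polynomial is p(μ) = det(μI - B).
Cofactor expansion gives p(μ) = μ^3 + 4μ^2 - 15μ - 18.
Rational-root test: μ = -1 gives p(-1) = 0.
Dividing by (μ + 1) leaves μ^2 + 3μ - 18.
The quadratic factors as (μ + 6)·(μ - 3).
Eigenvalues: -6, -1, 3.

-6, -1, 3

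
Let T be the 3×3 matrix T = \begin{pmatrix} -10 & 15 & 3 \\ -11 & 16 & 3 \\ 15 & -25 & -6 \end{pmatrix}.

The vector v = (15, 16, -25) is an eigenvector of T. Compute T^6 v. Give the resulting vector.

First find the eigenvalue: Tv = (15, 16, -25) = 1·(15, 16, -25), so λ = 1.
Then T^6 v = λ^6·v = 1^6·(15, 16, -25) = 1·(15, 16, -25) = (15, 16, -25).

(15, 16, -25)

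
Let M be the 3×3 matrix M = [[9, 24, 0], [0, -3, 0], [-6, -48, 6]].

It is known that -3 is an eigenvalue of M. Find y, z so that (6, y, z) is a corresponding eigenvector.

We need (M + 3I)v = 0.
M + 3I = [[12, 24, 0], [0, 0, 0], [-6, -48, 9]].
Row 1: (12)·6 + (24)·y + (0)·z = 0
Row 2: (0)·6 + (0)·y + (0)·z = 0
Row 3: (-6)·6 + (-48)·y + (9)·z = 0
Solving gives y = -3, z = -12.
Check: M·(6, -3, -12) = (-18, 9, 36) = -3·(6, -3, -12).

-3, -12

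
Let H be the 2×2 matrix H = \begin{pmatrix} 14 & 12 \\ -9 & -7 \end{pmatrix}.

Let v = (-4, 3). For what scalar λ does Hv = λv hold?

Compute Hv: H·(-4, 3) = (-20, 15).
Since Hv = λv, compare component 1: -20 = λ·-4, so λ = 5.

5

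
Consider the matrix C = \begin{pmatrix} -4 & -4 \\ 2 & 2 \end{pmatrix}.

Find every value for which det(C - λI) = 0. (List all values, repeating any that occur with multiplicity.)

det(C - rI) = (-4 - r)(2 - r) - (-4)·(2) = r^2 + 2r.
This factors as (r + 2)·r = 0.
Eigenvalues: -2, 0.

-2, 0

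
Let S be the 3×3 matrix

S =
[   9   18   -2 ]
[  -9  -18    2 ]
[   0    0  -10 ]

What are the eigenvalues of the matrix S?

-10, -9, 0

Compute the characteristic polynomial p(s) = det(sI - S).
Expanding the 3×3 determinant: p(s) = s^3 + 19s^2 + 90s.
Try s = 0: p(0) = 0, so 0 is a root.
Factor out s: p(s) = s·(s^2 + 19s + 90).
The quadratic factors as (s + 10)·(s + 9).
Eigenvalues: -10, -9, 0.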